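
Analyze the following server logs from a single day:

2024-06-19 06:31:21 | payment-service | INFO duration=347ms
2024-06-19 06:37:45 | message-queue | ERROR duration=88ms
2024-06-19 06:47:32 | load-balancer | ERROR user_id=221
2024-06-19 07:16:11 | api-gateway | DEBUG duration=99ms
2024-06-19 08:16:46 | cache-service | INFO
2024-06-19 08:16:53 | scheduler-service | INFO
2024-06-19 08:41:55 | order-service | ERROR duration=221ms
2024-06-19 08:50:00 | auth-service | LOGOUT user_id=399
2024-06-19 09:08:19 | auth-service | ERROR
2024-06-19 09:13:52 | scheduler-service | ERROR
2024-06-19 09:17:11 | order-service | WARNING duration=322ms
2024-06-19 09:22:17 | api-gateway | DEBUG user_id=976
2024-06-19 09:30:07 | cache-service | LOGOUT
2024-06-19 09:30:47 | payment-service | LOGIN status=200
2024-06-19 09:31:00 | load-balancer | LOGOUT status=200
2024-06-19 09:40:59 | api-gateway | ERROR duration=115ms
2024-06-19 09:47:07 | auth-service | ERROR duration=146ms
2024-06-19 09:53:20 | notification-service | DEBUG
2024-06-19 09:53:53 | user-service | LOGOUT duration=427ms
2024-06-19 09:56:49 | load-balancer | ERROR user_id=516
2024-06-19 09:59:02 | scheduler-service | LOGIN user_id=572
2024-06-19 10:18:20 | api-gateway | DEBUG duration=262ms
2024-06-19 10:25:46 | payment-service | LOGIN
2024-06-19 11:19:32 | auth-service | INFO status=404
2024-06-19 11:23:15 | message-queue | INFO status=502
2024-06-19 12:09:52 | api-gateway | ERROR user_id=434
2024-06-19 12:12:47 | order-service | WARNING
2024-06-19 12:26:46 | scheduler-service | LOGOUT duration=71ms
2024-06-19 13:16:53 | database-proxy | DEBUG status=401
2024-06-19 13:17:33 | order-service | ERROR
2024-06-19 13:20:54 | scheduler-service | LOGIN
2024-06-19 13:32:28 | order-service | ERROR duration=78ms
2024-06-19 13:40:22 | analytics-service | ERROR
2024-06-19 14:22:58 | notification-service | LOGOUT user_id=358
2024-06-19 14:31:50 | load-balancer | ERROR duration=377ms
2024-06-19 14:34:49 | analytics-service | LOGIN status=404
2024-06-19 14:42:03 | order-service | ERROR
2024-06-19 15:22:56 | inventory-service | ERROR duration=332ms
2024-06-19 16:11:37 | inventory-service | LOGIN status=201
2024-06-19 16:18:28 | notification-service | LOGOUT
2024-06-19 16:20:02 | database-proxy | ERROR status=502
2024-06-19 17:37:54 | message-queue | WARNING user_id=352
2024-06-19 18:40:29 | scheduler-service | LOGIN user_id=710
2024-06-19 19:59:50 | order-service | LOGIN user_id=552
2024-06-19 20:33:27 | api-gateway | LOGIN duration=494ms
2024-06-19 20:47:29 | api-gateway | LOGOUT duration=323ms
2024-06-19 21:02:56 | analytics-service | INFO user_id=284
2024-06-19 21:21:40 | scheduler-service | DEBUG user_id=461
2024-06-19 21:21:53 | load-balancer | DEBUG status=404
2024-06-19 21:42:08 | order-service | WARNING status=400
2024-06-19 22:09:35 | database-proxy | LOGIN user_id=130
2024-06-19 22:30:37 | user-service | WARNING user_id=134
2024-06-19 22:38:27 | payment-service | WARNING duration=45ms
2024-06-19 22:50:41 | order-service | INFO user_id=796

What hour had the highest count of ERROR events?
9

To find the peak hour:

1. Group all ERROR events by hour
2. Count events in each hour
3. Find hour with maximum count
4. Peak hour: 9 (with 5 events)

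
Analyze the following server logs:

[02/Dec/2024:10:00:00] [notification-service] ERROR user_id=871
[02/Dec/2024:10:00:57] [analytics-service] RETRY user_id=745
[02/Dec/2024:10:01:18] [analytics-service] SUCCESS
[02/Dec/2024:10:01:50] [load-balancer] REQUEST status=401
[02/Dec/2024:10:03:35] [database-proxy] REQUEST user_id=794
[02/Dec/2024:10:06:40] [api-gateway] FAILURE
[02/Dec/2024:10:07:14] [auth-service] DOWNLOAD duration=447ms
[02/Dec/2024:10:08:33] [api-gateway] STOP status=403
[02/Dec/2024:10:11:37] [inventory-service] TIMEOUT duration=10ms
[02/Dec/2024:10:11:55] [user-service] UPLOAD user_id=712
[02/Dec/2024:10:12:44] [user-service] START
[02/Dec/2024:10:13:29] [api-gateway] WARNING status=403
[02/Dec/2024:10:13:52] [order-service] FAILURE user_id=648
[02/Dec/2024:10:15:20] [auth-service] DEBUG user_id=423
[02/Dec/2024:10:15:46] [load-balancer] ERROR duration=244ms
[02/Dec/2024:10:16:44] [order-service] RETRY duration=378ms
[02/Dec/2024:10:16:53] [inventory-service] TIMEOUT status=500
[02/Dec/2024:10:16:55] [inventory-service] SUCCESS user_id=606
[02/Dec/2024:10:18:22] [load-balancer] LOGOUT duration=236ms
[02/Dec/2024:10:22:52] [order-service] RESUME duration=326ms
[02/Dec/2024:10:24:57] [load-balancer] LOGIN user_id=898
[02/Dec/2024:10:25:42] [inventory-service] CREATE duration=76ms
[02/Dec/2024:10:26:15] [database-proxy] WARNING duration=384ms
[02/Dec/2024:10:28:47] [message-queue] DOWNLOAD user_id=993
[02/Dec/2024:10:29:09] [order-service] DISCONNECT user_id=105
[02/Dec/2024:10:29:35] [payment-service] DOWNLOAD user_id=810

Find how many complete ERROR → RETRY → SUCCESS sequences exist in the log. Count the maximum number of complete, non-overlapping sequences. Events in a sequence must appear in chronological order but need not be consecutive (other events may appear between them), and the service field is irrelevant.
2

To count sequences:

1. Look for pattern: ERROR → RETRY → SUCCESS
2. Greedily scan the log in chronological order, matching each sequence element in turn (ignoring service)
3. Each time the full pattern completes, increment the count and restart matching from the next event
4. Complete non-overlapping sequences found: 2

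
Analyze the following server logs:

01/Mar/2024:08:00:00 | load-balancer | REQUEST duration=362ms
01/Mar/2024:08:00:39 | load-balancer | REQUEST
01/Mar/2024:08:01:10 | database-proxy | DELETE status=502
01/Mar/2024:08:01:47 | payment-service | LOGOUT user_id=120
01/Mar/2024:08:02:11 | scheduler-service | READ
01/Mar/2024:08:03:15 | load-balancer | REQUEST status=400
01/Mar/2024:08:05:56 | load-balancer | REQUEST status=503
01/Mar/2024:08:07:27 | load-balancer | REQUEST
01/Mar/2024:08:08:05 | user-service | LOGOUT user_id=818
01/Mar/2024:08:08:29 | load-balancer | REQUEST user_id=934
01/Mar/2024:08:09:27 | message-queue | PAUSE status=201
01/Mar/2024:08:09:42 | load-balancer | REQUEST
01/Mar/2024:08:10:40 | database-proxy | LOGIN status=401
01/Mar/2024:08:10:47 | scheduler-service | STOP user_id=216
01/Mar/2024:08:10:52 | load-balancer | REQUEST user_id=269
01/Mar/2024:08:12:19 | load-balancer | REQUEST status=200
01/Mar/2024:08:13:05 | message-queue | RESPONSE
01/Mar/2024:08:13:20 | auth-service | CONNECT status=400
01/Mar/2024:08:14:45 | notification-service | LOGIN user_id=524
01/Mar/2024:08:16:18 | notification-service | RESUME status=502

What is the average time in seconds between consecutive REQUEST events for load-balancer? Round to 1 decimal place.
92.4

To calculate average interval:

1. Find all REQUEST events for load-balancer in order
2. Calculate time gaps between consecutive events
3. Compute mean of gaps: 739 / 8 = 92.4 seconds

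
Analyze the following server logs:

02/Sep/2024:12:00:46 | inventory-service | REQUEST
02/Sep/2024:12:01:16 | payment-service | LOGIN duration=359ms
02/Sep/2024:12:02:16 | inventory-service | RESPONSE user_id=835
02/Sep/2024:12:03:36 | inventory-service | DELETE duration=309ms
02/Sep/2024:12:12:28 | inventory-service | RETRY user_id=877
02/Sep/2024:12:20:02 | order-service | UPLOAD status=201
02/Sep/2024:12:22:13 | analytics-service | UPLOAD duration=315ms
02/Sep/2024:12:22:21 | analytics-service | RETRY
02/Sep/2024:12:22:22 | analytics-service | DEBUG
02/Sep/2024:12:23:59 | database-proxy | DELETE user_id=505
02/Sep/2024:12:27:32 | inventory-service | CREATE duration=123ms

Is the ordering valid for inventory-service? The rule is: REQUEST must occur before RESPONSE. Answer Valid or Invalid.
Valid

To validate ordering:

1. Required order: REQUEST → RESPONSE
2. Rule: REQUEST must occur before RESPONSE
3. Check actual order of events for inventory-service
4. Result: Valid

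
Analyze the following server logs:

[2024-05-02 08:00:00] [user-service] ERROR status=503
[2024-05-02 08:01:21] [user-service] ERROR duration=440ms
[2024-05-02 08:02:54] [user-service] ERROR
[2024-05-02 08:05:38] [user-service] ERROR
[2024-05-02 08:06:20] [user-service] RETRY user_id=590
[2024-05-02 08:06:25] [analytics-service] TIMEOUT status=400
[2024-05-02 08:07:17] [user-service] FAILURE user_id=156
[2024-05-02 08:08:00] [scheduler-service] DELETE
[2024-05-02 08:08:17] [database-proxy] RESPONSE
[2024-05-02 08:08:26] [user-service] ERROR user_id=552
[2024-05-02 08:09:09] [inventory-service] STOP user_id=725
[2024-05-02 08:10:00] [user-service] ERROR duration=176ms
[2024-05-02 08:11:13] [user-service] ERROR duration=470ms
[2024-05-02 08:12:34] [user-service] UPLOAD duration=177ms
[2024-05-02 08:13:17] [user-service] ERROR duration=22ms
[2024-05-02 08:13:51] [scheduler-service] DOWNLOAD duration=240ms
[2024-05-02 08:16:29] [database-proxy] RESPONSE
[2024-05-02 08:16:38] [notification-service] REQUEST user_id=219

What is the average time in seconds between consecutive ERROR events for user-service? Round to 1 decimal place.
113.9

To calculate average interval:

1. Find all ERROR events for user-service in order
2. Calculate time gaps between consecutive events
3. Compute mean of gaps: 797 / 7 = 113.9 seconds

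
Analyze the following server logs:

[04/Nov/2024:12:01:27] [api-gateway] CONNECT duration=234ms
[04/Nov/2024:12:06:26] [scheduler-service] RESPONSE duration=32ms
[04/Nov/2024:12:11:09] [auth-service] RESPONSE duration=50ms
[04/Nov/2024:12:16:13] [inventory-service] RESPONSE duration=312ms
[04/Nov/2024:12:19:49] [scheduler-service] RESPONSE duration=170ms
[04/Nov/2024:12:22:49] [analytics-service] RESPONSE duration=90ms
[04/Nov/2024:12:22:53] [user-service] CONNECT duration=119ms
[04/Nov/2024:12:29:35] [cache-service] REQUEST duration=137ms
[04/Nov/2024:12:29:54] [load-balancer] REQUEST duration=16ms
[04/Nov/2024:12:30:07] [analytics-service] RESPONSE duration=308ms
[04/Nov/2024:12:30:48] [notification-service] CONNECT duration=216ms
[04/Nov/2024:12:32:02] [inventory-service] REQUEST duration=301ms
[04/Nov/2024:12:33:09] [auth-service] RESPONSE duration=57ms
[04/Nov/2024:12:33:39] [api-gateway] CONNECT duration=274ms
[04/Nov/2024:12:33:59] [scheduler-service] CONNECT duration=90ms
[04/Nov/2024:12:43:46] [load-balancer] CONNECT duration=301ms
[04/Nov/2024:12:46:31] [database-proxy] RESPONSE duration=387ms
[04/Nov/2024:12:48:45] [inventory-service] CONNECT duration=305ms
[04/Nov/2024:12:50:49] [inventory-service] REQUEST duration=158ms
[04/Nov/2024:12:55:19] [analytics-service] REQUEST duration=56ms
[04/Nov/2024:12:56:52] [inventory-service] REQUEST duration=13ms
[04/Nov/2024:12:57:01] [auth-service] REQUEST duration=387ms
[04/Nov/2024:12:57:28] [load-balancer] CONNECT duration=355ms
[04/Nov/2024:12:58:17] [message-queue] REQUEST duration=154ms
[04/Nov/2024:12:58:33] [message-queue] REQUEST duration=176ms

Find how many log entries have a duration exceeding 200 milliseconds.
11

To count timeouts:

1. Threshold: 200ms
2. Extract duration from each log entry
3. Count entries where duration > 200
4. Timeout count: 11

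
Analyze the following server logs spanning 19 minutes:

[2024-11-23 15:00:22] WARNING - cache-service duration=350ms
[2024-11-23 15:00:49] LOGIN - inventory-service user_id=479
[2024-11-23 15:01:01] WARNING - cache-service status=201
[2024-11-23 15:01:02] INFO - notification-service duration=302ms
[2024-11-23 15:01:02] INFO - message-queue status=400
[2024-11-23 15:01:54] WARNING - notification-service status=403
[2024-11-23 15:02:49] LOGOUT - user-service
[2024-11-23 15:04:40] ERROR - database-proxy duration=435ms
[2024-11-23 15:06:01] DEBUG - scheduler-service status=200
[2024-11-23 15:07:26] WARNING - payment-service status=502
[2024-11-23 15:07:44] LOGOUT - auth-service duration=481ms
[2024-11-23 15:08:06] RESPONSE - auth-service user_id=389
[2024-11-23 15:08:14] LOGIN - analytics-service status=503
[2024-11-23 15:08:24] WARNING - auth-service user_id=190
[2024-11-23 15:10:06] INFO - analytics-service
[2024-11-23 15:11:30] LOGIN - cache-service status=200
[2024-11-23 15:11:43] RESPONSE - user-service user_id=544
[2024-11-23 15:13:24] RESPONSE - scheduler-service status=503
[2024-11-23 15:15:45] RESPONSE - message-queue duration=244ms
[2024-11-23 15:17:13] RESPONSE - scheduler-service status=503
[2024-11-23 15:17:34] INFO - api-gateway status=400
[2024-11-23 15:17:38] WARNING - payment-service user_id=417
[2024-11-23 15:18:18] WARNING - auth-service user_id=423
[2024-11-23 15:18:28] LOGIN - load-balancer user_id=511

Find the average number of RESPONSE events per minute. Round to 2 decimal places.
0.26

To calculate the rate:

1. Count total RESPONSE events: 5
2. Total time period: 19 minutes
3. Rate = 5 / 19 = 0.26 events per minute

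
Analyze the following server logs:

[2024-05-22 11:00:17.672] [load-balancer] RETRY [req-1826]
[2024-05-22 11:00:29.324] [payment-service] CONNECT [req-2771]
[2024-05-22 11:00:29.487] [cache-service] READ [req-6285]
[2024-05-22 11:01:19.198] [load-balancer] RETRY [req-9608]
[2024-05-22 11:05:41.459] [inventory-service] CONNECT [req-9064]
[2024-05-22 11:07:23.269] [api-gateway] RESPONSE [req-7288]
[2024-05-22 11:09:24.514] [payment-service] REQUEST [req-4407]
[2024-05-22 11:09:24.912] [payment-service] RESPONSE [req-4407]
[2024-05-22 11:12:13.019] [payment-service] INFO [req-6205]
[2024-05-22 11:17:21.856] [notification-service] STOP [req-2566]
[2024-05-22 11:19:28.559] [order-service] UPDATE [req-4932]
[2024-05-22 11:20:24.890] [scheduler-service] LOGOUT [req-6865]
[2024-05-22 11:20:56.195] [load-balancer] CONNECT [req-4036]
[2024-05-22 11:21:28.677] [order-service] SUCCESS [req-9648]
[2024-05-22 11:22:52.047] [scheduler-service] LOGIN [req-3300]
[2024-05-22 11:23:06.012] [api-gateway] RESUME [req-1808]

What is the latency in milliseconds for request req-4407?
398

To calculate latency:

1. Find REQUEST with id req-4407: 2024-05-22 11:09:24.514
2. Find RESPONSE with id req-4407: 2024-05-22 11:09:24.912
3. Latency: 2024-05-22 11:09:24.912 - 2024-05-22 11:09:24.514 = 398ms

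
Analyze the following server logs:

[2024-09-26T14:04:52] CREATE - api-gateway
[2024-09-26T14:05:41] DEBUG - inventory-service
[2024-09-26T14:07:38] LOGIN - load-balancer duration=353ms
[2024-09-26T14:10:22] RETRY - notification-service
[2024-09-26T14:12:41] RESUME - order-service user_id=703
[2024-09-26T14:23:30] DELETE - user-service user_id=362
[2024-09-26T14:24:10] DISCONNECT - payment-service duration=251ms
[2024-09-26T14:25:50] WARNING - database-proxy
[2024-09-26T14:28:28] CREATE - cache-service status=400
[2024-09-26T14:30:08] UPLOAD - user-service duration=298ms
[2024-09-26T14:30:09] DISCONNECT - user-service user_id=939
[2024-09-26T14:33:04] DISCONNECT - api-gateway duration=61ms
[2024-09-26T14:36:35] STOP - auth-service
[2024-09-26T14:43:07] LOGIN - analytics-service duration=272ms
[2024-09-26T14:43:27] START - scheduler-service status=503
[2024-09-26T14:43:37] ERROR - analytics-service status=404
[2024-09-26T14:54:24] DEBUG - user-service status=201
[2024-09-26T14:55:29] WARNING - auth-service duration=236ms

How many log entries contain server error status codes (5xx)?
1

To find matching entries:

1. Pattern to match: server error status codes (5xx)
2. Scan each log entry for the pattern
3. Count matches: 1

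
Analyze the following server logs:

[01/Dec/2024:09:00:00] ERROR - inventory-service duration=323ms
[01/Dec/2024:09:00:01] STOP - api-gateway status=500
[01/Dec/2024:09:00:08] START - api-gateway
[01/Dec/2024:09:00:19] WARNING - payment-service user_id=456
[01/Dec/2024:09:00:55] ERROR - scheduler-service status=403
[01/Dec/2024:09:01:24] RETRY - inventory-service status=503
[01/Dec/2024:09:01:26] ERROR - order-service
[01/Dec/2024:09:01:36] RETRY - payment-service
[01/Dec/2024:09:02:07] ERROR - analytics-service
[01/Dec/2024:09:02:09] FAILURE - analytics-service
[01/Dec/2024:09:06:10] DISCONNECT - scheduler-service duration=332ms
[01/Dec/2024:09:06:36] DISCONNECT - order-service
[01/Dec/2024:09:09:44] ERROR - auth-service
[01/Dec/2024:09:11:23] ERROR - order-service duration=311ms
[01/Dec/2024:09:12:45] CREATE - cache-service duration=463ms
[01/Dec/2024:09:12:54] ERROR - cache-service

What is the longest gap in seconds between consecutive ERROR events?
457

To find the longest gap:

1. Extract all ERROR events in chronological order
2. Calculate time differences between consecutive events
3. Find the maximum difference
4. Longest gap: 457 seconds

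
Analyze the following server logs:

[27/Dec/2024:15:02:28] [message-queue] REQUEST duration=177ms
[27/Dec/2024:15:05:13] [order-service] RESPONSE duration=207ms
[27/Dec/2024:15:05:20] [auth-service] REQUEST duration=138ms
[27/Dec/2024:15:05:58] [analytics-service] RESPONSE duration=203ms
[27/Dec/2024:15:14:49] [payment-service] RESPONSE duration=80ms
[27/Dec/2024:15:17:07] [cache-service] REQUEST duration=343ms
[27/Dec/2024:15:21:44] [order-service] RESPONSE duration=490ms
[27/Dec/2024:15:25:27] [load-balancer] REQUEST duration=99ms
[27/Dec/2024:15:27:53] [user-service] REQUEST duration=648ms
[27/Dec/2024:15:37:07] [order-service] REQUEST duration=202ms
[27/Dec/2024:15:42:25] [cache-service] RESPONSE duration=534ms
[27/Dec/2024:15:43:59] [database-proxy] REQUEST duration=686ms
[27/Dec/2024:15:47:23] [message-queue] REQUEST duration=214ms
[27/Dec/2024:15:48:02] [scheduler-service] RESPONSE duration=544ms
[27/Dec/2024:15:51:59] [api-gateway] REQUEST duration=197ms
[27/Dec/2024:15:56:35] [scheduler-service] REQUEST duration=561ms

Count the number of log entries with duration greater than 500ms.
5

To count timeouts:

1. Threshold: 500ms
2. Extract duration from each log entry
3. Count entries where duration > 500
4. Timeout count: 5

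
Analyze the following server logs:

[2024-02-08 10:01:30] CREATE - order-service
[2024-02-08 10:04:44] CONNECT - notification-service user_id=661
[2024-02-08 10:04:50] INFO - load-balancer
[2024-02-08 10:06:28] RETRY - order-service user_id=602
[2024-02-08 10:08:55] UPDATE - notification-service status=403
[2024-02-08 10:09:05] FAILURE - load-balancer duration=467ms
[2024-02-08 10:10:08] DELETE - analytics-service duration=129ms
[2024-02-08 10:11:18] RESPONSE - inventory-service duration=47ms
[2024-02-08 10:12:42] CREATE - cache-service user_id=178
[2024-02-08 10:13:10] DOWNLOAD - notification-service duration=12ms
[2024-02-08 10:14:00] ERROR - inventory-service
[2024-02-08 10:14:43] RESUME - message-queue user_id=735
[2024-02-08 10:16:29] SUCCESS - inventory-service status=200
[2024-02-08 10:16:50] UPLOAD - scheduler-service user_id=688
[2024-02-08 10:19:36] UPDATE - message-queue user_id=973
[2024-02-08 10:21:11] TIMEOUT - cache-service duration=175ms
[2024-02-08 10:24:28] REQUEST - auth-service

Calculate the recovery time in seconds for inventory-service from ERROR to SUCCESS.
149

To calculate recovery time:

1. Find ERROR event for inventory-service: 2024-02-08 10:14:00
2. Find next SUCCESS event for inventory-service: 2024-02-08 10:16:29
3. Recovery time: 2024-02-08 10:16:29 - 2024-02-08 10:14:00 = 149 seconds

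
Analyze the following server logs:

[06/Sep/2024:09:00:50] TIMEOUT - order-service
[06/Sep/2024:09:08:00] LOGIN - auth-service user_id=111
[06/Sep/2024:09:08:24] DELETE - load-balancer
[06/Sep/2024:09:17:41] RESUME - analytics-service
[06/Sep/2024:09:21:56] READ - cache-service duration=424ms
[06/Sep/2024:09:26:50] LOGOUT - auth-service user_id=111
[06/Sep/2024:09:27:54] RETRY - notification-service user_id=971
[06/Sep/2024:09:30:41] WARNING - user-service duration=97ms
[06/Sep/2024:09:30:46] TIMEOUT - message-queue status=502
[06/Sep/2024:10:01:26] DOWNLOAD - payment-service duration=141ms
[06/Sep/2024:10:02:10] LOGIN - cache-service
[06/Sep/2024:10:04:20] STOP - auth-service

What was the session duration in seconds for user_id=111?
1130

To calculate session duration:

1. Find LOGIN event for user_id=111: 06/Sep/2024:09:08:00
2. Find LOGOUT event for user_id=111: 06/Sep/2024:09:26:50
3. Session duration: 06/Sep/2024:09:26:50 - 06/Sep/2024:09:08:00 = 1130 seconds (18 minutes)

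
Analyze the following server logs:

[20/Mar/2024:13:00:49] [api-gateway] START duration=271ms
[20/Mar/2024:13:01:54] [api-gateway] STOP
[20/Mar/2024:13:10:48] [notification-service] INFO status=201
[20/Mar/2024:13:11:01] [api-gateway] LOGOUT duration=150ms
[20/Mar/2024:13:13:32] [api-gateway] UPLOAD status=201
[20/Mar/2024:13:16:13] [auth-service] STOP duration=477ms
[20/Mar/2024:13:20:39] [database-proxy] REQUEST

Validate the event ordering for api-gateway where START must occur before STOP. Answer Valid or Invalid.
Valid

To validate ordering:

1. Required order: START → STOP
2. Rule: START must occur before STOP
3. Check actual order of events for api-gateway
4. Result: Valid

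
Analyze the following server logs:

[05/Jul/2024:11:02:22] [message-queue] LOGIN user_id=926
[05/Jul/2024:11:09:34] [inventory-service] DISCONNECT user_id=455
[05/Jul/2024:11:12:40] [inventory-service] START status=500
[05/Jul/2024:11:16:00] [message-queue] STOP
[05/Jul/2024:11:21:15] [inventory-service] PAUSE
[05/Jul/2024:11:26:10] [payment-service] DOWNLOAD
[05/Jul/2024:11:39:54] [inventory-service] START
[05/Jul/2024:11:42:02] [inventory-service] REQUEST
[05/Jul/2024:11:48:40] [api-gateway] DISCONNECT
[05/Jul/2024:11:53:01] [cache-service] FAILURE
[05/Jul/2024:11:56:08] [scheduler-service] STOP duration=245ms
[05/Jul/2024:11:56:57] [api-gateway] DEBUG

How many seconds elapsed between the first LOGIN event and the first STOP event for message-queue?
818

To find the time between events:

1. Locate the first LOGIN event for message-queue: 05/Jul/2024:11:02:22
2. Locate the first STOP event for message-queue: 05/Jul/2024:11:16:00
3. Calculate the difference: 05/Jul/2024:11:16:00 - 05/Jul/2024:11:02:22 = 818 seconds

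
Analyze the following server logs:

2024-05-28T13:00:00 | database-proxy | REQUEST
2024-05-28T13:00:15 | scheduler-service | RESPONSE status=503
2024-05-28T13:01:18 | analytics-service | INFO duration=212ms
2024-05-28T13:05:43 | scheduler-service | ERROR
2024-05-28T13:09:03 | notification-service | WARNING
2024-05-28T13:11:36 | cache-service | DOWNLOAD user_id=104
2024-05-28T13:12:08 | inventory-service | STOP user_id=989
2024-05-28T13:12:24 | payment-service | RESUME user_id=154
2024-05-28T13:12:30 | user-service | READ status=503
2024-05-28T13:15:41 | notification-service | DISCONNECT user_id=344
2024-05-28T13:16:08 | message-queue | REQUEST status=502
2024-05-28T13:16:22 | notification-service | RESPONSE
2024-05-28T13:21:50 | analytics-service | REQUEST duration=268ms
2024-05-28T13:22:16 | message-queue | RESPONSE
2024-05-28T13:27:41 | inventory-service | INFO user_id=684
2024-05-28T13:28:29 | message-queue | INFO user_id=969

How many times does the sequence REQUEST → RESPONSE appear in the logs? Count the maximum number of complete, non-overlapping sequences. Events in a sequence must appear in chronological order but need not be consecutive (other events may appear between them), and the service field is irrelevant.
3

To count sequences:

1. Look for pattern: REQUEST → RESPONSE
2. Greedily scan the log in chronological order, matching each sequence element in turn (ignoring service)
3. Each time the full pattern completes, increment the count and restart matching from the next event
4. Complete non-overlapping sequences found: 3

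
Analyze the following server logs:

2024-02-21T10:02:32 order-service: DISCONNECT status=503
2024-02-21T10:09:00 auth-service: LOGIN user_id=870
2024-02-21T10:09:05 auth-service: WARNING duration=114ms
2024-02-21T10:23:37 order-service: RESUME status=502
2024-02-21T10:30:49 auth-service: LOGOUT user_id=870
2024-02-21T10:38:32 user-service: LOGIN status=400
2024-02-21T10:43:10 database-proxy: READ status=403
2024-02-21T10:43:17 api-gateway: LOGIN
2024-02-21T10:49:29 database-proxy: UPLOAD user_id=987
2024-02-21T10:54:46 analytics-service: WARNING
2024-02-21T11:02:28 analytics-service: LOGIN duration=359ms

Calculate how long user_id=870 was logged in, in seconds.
1309

To calculate session duration:

1. Find LOGIN event for user_id=870: 2024-02-21T10:09:00
2. Find LOGOUT event for user_id=870: 2024-02-21T10:30:49
3. Session duration: 2024-02-21T10:30:49 - 2024-02-21T10:09:00 = 1309 seconds (21 minutes)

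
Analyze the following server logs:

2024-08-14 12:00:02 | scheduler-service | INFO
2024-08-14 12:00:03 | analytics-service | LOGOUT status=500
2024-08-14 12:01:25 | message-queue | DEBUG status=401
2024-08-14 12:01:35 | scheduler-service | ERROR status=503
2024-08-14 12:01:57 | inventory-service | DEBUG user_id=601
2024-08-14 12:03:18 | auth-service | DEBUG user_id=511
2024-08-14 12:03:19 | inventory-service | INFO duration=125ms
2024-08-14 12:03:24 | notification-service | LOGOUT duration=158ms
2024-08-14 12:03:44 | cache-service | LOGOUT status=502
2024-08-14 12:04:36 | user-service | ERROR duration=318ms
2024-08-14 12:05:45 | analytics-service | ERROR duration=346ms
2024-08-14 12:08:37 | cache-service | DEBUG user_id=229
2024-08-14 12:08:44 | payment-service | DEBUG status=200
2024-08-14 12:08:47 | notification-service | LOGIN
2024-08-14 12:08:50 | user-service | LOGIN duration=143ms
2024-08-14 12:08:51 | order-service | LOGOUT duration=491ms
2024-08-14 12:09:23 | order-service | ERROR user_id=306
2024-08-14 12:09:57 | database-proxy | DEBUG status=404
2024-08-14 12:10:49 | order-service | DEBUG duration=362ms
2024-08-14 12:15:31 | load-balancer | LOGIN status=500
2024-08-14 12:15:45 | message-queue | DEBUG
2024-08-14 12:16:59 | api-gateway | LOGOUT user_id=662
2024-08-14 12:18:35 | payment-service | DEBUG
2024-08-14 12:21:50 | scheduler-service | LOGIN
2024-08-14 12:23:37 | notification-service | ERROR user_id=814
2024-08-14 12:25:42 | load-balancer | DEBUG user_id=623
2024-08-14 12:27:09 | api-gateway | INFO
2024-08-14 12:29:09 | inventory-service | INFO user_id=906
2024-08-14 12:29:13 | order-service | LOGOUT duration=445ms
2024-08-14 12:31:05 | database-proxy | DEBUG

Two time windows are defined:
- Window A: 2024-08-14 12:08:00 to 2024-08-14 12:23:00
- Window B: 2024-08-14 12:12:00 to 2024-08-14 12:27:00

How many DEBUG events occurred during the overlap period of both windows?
2

To find overlap events:

1. Window A: 2024-08-14 12:08:00 to 2024-08-14 12:23:00
2. Window B: 2024-08-14 12:12:00 to 2024-08-14 12:27:00
3. Overlap period: 2024-08-14 12:12:00 to 2024-08-14 12:23:00
4. Count DEBUG events in overlap: 2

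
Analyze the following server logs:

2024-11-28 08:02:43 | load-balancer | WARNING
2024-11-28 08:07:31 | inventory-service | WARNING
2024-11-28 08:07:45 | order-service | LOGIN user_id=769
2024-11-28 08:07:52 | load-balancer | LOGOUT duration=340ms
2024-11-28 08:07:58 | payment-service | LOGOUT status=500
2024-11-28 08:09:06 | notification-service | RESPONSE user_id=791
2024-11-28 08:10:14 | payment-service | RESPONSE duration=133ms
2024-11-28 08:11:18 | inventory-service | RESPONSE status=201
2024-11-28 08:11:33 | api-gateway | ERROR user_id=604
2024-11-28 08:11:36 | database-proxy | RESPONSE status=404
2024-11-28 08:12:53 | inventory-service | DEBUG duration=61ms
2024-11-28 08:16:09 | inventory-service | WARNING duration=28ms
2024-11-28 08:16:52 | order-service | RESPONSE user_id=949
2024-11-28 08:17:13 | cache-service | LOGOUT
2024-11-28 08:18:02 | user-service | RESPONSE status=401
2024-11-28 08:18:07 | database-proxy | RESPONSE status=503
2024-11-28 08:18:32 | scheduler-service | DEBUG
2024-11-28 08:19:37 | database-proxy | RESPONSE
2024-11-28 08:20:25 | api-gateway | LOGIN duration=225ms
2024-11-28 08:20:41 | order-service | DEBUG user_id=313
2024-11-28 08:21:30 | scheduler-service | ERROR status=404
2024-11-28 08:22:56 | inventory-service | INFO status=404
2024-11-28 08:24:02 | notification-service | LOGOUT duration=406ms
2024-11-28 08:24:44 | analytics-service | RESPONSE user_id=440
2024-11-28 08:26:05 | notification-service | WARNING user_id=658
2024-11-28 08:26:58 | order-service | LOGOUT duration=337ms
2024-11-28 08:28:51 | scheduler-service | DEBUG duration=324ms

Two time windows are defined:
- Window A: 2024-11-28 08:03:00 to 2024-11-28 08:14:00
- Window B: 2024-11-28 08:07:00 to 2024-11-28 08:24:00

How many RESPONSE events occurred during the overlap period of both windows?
4

To find overlap events:

1. Window A: 2024-11-28 08:03:00 to 2024-11-28 08:14:00
2. Window B: 2024-11-28 08:07:00 to 2024-11-28 08:24:00
3. Overlap period: 2024-11-28 08:07:00 to 2024-11-28 08:14:00
4. Count RESPONSE events in overlap: 4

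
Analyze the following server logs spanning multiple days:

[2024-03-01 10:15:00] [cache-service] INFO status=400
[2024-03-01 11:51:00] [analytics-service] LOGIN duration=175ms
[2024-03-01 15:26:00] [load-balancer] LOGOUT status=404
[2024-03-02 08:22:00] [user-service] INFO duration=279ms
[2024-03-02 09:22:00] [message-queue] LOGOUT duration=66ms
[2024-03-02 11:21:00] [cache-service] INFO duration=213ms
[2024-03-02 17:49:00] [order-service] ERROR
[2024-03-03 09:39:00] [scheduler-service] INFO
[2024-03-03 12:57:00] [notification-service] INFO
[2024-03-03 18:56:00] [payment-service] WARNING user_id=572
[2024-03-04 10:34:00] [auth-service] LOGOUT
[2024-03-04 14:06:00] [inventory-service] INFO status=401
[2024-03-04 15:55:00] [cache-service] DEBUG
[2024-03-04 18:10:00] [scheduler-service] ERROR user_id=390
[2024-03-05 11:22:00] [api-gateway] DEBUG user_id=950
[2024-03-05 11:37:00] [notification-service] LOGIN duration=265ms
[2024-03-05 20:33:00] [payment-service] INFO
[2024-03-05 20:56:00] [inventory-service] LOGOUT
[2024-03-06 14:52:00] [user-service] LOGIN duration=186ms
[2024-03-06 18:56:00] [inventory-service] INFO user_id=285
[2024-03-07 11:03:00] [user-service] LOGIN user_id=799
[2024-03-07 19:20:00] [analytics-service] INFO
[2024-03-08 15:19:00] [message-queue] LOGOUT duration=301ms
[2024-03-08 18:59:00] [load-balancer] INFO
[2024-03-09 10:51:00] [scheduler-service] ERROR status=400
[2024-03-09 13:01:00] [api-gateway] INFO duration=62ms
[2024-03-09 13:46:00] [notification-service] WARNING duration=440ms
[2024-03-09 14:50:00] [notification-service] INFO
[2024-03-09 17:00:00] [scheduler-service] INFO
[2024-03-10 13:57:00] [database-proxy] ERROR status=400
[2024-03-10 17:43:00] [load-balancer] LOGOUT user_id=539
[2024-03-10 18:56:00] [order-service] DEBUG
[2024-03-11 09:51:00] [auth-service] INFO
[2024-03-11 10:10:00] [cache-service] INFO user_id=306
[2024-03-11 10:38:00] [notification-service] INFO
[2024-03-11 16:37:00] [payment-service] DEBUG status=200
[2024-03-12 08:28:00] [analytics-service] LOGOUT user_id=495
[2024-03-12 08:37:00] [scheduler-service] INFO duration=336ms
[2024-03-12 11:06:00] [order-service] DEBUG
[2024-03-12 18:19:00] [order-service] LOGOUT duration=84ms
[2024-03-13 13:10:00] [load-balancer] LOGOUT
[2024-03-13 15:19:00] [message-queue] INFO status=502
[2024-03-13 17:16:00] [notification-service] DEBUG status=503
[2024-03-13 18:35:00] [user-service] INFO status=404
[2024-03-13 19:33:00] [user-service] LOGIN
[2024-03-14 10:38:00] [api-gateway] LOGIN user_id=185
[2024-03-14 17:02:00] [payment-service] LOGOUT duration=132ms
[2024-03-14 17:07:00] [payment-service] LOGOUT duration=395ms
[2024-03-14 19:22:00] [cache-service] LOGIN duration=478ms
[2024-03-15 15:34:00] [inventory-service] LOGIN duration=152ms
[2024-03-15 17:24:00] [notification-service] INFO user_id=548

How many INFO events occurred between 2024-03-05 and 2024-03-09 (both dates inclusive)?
7

To filter by date range:

1. Date range: 2024-03-05 through 2024-03-09, both dates inclusive
2. Filter for INFO events whose date falls in this range
3. Count matching events: 7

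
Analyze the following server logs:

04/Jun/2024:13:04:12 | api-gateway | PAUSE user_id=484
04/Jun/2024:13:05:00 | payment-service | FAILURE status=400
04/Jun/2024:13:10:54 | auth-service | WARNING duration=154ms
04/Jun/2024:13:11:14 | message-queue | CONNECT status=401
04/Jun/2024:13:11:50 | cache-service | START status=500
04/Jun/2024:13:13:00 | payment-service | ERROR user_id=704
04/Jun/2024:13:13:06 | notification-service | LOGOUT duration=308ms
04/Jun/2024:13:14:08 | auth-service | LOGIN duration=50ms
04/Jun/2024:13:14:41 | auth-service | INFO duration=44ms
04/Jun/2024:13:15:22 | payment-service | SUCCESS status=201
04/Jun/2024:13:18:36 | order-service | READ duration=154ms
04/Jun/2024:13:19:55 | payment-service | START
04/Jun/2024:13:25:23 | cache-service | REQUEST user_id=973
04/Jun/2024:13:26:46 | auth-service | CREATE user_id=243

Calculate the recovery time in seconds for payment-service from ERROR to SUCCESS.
142

To calculate recovery time:

1. Find ERROR event for payment-service: 04/Jun/2024:13:13:00
2. Find next SUCCESS event for payment-service: 04/Jun/2024:13:15:22
3. Recovery time: 04/Jun/2024:13:15:22 - 04/Jun/2024:13:13:00 = 142 seconds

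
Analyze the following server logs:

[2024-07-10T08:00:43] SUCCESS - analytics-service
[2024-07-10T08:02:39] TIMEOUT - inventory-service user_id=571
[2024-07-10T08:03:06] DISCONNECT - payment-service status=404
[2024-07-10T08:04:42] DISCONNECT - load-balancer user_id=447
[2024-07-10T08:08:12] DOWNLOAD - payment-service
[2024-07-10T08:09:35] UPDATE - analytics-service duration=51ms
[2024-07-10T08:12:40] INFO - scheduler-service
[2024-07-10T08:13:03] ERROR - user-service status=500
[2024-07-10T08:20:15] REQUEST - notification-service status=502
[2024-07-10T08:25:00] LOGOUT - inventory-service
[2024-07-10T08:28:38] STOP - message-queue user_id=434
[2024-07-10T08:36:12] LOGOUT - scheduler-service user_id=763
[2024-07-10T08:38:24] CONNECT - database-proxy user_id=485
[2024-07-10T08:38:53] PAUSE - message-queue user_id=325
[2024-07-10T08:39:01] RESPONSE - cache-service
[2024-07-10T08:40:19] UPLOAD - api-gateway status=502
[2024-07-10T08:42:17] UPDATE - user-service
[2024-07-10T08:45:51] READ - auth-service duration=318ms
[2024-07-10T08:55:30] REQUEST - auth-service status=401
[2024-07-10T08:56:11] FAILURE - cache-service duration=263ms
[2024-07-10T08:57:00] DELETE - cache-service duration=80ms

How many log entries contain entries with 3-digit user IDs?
6

To find matching entries:

1. Pattern to match: entries with 3-digit user IDs
2. Scan each log entry for the pattern
3. Count matches: 6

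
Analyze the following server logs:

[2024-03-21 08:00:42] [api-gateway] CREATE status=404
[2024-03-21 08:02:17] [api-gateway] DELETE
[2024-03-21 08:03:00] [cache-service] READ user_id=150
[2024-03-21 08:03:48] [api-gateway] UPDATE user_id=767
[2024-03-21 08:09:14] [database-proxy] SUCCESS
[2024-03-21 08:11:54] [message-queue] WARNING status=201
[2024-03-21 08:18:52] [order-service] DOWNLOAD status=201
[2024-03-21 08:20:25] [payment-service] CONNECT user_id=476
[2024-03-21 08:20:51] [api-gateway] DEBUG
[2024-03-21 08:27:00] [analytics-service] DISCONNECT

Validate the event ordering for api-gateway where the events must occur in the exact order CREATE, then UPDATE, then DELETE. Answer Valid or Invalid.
Invalid

To validate ordering:

1. Required order: CREATE → UPDATE → DELETE
2. Rule: the events must occur in the exact order CREATE, then UPDATE, then DELETE
3. Check actual order of events for api-gateway
4. Result: Invalid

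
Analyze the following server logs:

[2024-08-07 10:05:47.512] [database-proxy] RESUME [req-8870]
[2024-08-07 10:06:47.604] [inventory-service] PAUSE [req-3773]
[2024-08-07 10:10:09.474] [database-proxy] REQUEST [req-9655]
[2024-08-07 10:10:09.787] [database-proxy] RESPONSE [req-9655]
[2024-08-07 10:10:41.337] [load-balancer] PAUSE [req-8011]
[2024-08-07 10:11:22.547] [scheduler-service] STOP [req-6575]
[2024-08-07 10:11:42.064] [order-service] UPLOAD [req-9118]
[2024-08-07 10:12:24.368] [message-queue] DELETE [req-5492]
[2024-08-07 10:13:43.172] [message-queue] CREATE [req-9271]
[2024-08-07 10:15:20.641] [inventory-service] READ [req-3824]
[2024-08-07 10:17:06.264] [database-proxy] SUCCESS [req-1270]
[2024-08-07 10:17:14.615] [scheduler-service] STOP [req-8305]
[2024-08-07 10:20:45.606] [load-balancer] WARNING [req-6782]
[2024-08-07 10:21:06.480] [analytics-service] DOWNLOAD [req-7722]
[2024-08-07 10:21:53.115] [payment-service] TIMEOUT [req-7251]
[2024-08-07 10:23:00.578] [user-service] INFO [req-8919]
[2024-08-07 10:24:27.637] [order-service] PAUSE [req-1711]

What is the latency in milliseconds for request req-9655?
313

To calculate latency:

1. Find REQUEST with id req-9655: 2024-08-07 10:10:09.474
2. Find RESPONSE with id req-9655: 2024-08-07 10:10:09.787
3. Latency: 2024-08-07 10:10:09.787 - 2024-08-07 10:10:09.474 = 313ms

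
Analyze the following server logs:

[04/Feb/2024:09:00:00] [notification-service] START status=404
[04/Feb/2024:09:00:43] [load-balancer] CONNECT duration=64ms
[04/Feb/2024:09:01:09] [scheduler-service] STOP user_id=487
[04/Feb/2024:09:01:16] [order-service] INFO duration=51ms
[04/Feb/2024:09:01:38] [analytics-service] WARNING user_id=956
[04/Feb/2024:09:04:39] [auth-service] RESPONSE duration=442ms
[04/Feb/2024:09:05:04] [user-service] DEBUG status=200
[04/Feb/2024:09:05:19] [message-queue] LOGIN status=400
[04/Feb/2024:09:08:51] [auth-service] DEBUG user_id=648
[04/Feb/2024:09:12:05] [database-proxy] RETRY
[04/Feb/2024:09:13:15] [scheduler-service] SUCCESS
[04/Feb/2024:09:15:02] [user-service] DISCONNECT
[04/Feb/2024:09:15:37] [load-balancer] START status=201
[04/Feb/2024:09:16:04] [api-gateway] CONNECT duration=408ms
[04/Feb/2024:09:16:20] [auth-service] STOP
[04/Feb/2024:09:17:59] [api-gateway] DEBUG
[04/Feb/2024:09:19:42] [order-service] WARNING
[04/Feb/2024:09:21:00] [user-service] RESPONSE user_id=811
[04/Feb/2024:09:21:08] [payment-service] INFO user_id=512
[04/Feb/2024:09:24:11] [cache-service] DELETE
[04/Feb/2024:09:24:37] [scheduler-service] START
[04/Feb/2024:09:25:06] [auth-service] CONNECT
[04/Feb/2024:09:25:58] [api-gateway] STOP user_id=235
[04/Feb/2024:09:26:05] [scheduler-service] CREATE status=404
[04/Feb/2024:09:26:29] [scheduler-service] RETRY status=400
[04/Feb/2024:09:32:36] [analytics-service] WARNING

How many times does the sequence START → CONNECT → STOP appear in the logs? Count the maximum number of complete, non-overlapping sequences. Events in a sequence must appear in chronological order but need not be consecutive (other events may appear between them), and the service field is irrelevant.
3

To count sequences:

1. Look for pattern: START → CONNECT → STOP
2. Greedily scan the log in chronological order, matching each sequence element in turn (ignoring service)
3. Each time the full pattern completes, increment the count and restart matching from the next event
4. Complete non-overlapping sequences found: 3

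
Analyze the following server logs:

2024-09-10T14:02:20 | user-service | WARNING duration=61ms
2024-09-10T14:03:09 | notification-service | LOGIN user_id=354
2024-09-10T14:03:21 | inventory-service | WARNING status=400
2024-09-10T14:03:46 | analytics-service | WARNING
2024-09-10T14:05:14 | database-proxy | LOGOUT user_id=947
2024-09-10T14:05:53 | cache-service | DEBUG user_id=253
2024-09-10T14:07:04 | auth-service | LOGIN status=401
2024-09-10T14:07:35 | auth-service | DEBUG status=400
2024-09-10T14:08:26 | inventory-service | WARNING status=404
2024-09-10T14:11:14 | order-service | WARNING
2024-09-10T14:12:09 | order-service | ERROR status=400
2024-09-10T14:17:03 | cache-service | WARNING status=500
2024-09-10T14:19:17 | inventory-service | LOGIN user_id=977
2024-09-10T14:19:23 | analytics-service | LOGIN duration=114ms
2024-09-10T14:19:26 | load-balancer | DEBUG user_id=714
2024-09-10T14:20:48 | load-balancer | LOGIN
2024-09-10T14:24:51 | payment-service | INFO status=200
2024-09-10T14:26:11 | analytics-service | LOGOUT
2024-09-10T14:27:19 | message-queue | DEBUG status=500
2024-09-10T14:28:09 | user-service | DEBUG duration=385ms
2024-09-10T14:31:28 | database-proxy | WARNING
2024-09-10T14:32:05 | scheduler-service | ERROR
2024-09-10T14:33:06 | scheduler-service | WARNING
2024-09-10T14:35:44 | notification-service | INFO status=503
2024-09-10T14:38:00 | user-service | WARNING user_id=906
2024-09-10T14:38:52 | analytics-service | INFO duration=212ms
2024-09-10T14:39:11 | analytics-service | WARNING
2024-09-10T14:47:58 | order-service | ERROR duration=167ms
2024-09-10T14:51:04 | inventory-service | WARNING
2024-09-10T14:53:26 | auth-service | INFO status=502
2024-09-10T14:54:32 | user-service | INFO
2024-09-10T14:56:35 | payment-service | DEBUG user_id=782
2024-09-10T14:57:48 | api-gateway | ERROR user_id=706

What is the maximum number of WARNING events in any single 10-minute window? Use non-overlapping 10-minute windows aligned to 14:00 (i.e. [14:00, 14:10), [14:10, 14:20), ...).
4

To find the burst window:

1. Divide the log period into non-overlapping 10-minute windows starting at 14:00
2. Count WARNING events in each window
3. Find the window with maximum count
4. Maximum events in a window: 4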